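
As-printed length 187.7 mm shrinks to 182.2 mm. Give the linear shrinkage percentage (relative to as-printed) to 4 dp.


Shrinkage = ((187.7-182.2)/187.7)*100 = 2.9302 %


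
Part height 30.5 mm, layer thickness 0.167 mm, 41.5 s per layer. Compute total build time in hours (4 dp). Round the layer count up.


Layers = ceil(30.5/0.167) = 183
t = 183 * 41.5 / 3600 = 2.1096 hrs


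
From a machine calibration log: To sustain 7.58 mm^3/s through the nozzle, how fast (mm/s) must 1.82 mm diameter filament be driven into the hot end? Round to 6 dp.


A = pi*(1.82/2)^2 = 2.601553
v = 7.58 / 2.601553 = 2.913644 mm/s


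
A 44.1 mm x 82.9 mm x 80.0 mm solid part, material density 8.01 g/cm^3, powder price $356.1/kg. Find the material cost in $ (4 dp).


V = 44.1 * 82.9 * 80.0 = 292471.2 mm^3 = 292.4712 cm^3
Mass = 292.4712 * 8.01 / 1000 = 2.34269431 kg
Cost = 2.34269431 * 356.1 = 834.2334 $


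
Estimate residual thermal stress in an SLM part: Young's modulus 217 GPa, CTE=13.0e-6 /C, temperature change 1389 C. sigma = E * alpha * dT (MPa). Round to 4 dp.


sigma = 217*1000 * 13.0e-6 * 1389 = 3918.369 MPa


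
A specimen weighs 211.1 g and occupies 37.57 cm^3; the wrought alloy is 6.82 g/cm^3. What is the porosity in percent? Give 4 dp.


rho_part = 211.1 / 37.57 = 5.61884482 g/cm^3
Porosity = (1 - 5.61884482/6.82)*100 = 17.6122 %


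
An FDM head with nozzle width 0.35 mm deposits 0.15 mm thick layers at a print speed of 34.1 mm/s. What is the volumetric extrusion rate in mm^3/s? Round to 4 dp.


Rate = 0.35 * 0.15 * 34.1 = 1.7903 mm^3/s


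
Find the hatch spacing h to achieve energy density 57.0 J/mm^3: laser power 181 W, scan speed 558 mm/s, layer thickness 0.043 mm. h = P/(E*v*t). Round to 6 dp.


h = 181 / (57.0*558*0.043) = 0.132343 mm


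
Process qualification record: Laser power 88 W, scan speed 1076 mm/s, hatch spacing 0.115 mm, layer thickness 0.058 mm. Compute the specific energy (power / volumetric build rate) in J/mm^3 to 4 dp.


Build rate = 1076 * 0.115 * 0.058 = 7.17692 mm^3/s
SE = 88 / 7.17692 = 12.2615 J/mm^3


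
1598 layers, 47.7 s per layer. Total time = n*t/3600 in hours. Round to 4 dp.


t = 1598 * 47.7 / 3600 = 21.1735 hrs


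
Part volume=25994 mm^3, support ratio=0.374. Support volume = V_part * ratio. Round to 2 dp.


V_support = 25994 * 0.374 = 9721.76 mm^3


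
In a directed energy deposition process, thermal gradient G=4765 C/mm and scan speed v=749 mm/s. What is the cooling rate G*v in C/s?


CR = 4765 * 749 = 3568985 C/s


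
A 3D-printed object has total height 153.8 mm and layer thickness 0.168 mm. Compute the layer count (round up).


Layers = ceil(153.8/0.168) = 916


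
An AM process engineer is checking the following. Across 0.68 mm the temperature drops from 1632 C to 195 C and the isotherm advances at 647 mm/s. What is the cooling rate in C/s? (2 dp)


G = (1632-195)/0.68 = 2113.23529412 C/mm
CR = 2113.23529412 * 647 = 1367263.24 C/s


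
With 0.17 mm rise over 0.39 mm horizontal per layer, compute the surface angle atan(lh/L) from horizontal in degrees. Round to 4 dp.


angle = atan(0.17/0.39) = 23.5523 degrees


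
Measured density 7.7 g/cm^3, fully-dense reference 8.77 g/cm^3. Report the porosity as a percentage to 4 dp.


Porosity = (1-7.7/8.77)*100 = 12.2007 %


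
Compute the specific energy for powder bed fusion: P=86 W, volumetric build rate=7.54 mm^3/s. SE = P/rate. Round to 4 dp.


SE = 86 / 7.54 = 11.4058 J/mm^3


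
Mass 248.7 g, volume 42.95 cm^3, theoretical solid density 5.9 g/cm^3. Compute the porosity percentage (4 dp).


rho_part = 248.7 / 42.95 = 5.79045402 g/cm^3
Porosity = (1 - 5.79045402/5.9)*100 = 1.8567 %


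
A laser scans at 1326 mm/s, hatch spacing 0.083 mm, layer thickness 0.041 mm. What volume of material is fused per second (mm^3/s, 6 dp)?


Rate = 1326 * 0.083 * 0.041 = 4.512378 mm^3/s


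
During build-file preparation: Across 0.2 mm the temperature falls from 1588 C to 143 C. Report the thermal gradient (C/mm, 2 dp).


G = (1588-143)/0.2 = 7225.0 C/mm


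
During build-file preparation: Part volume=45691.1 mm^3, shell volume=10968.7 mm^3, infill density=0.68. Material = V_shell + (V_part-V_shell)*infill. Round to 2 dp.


V_infill = (45691.1 - 10968.7) * 0.68 = 23611.23
V_total = 10968.7 + 23611.23 = 34579.93 mm^3


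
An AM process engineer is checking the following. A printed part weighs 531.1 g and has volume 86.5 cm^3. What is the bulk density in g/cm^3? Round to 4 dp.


rho = 531.1 / 86.5 = 6.1399 g/cm^3


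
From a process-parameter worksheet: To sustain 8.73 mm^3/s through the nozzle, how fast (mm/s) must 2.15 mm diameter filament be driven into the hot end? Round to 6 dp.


A = pi*(2.15/2)^2 = 3.630503
v = 8.73 / 3.630503 = 2.404625 mm/s


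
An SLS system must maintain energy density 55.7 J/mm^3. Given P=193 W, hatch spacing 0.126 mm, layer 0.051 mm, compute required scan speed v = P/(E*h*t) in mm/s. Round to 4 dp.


v = 193 / (55.7*0.126*0.051) = 539.2143 mm/s


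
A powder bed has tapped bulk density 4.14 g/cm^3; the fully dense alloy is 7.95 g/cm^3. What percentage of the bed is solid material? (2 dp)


Packing = (4.14/7.95)*100 = 52.08 %


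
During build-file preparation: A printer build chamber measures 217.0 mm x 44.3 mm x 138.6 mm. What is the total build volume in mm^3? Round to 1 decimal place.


V = 217.0 * 44.3 * 138.6 = 1332375.7 mm^3


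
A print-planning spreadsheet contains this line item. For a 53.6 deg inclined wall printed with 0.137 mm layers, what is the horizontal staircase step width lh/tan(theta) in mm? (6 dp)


step = 0.137 / tan(53.6) = 0.101005 mm


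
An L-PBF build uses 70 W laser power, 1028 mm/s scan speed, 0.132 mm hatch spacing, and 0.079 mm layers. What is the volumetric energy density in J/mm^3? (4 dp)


E = 70 / (1028*0.132*0.079) = 6.5299 J/mm^3


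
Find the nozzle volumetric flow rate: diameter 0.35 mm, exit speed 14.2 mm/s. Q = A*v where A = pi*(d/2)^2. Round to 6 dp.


A = pi*(0.35/2)^2 = 0.09621128 mm^2
Q = 0.09621128 * 14.2 = 1.3662 mm^3/s


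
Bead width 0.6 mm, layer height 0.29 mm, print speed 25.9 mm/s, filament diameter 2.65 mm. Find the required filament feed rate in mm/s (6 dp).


Q = 0.6 * 0.29 * 25.9 = 4.5066 mm^3/s
A_fil = pi*(2.65/2)^2 = 5.5154586 mm^2
v_feed = 4.5066 / 5.5154586 = 0.817085 mm/s


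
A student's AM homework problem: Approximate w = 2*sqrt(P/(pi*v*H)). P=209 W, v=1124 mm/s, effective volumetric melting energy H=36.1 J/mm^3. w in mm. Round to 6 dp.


w = 2*sqrt(209/(pi*1124*36.1)) = 0.080983 mm


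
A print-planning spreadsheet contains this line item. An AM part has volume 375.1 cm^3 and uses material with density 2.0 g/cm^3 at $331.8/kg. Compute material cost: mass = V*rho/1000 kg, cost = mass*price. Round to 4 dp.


Mass = 375.1*2.0/1000 = 0.7502 kg
Cost = 0.7502 * 331.8 = 248.9164 $


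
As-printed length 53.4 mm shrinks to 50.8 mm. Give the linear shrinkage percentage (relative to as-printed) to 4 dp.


Shrinkage = ((53.4-50.8)/53.4)*100 = 4.8689 %


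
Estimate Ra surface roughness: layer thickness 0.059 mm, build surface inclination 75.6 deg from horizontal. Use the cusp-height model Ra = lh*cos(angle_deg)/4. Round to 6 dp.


Ra = 0.059 * cos(75.6) / 4 = 0.003668 mm


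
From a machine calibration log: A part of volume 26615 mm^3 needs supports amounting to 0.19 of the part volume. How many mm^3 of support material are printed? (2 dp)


V_support = 26615 * 0.19 = 5056.85 mm^3


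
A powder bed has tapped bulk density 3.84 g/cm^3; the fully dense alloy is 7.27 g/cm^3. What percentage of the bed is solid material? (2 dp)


Packing = (3.84/7.27)*100 = 52.82 %


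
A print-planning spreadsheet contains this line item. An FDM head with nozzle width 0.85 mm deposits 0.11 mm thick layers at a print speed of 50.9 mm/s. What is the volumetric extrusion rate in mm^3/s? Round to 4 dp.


Rate = 0.85 * 0.11 * 50.9 = 4.7592 mm^3/s


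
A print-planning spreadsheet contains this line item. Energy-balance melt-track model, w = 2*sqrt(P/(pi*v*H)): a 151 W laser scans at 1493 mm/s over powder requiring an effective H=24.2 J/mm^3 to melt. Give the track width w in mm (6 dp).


w = 2*sqrt(151/(pi*1493*24.2)) = 0.072947 mm


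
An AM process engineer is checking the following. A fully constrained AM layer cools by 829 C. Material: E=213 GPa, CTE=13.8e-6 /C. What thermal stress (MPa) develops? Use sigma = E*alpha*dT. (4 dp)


sigma = 213*1000 * 13.8e-6 * 829 = 2436.7626 MPa


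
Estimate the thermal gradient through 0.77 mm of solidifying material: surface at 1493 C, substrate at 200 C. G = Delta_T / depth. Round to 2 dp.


G = (1493-200)/0.77 = 1679.22 C/mm


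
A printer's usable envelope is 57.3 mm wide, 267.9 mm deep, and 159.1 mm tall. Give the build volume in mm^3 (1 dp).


V = 57.3 * 267.9 * 159.1 = 2442291.6 mm^3


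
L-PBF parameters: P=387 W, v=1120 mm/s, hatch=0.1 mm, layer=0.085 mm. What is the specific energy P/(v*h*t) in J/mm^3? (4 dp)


Build rate = 1120 * 0.1 * 0.085 = 9.52 mm^3/s
SE = 387 / 9.52 = 40.6513 J/mm^3


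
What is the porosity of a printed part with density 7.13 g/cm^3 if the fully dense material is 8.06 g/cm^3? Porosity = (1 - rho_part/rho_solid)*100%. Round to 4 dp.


Porosity = (1-7.13/8.06)*100 = 11.5385 %


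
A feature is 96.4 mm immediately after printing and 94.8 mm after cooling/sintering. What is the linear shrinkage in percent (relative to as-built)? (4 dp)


Shrinkage = ((96.4-94.8)/96.4)*100 = 1.6598 %


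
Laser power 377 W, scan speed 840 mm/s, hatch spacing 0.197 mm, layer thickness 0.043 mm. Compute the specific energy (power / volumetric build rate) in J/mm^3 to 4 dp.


Build rate = 840 * 0.197 * 0.043 = 7.11564 mm^3/s
SE = 377 / 7.11564 = 52.9819 J/mm^3


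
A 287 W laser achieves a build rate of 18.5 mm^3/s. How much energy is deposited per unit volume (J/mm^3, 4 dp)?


SE = 287 / 18.5 = 15.5135 J/mm^3


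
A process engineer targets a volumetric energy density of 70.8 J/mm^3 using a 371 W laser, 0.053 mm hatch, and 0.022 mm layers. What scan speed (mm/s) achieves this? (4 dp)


v = 371 / (70.8*0.053*0.022) = 4494.0935 mm/s


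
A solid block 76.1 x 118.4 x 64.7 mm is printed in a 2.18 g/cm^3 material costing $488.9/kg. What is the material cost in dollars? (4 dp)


V = 76.1 * 118.4 * 64.7 = 582962.528 mm^3 = 582.962528 cm^3
Mass = 582.962528 * 2.18 / 1000 = 1.27085831 kg
Cost = 1.27085831 * 488.9 = 621.3226 $


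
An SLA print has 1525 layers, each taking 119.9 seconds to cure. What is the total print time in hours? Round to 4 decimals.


t = 1525 * 119.9 / 3600 = 50.791 hrs


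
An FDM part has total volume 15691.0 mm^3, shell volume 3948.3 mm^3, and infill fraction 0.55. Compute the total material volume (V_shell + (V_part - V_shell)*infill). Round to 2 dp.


V_infill = (15691.0 - 3948.3) * 0.55 = 6458.49
V_total = 3948.3 + 6458.49 = 10406.79 mm^3


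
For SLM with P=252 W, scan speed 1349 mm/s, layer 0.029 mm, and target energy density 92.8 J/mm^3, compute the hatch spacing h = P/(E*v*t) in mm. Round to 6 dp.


h = 252 / (92.8*1349*0.029) = 0.069413 mm


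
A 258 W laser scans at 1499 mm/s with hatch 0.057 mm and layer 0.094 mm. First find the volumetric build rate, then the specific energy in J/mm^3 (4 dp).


Build rate = 1499 * 0.057 * 0.094 = 8.031642 mm^3/s
SE = 258 / 8.031642 = 32.1229 J/mm^3


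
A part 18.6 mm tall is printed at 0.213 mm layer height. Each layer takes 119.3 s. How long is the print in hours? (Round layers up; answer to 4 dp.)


Layers = ceil(18.6/0.213) = 88
t = 88 * 119.3 / 3600 = 2.9162 hrs


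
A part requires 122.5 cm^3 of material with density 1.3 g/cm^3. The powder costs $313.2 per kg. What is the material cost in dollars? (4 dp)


Mass = 122.5*1.3/1000 = 0.15925 kg
Cost = 0.15925 * 313.2 = 49.8771 $


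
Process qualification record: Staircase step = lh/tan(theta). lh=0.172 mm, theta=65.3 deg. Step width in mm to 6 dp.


step = 0.172 / tan(65.3) = 0.079111 mm


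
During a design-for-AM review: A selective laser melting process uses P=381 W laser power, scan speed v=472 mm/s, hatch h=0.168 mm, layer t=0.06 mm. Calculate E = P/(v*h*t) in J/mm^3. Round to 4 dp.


E = 381 / (472*0.168*0.06) = 80.0797 J/mm^3


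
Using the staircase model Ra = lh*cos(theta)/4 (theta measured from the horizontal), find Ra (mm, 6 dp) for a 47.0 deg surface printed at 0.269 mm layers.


Ra = 0.269 * cos(47.0) / 4 = 0.045864 mm


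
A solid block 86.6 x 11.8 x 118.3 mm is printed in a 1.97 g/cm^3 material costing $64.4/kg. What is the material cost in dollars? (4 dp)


V = 86.6 * 11.8 * 118.3 = 120888.404 mm^3 = 120.888404 cm^3
Mass = 120.888404 * 1.97 / 1000 = 0.23815016 kg
Cost = 0.23815016 * 64.4 = 15.3369 $


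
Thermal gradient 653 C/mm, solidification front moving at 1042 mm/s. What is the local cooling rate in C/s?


CR = 653 * 1042 = 680426 C/s


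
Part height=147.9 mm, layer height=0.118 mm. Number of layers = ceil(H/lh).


Layers = ceil(147.9/0.118) = 1254


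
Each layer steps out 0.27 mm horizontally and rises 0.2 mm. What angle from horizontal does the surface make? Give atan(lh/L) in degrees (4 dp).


angle = atan(0.2/0.27) = 36.5289 degrees


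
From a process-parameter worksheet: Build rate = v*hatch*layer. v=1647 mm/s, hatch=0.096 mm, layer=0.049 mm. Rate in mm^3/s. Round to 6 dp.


Rate = 1647 * 0.096 * 0.049 = 7.747488 mm^3/s


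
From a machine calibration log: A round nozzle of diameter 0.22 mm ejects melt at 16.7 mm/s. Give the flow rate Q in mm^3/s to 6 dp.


A = pi*(0.22/2)^2 = 0.03801327 mm^2
Q = 0.03801327 * 16.7 = 0.634822 mm^3/s


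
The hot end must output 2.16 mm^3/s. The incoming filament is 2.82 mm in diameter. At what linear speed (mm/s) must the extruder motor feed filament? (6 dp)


A = pi*(2.82/2)^2 = 6.2458
v = 2.16 / 6.2458 = 0.345832 mm/s


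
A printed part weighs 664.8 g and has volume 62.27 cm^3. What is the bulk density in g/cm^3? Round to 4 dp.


rho = 664.8 / 62.27 = 10.6761 g/cm^3


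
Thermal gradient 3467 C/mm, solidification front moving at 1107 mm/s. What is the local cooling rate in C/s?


CR = 3467 * 1107 = 3837969 C/s


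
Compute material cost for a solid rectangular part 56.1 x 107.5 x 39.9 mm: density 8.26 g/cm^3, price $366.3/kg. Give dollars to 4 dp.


V = 56.1 * 107.5 * 39.9 = 240626.925 mm^3 = 240.626925 cm^3
Mass = 240.626925 * 8.26 / 1000 = 1.9875784 kg
Cost = 1.9875784 * 366.3 = 728.05 $


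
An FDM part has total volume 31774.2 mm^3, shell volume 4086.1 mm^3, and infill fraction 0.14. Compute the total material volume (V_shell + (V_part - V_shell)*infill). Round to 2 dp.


V_infill = (31774.2 - 4086.1) * 0.14 = 3876.33
V_total = 4086.1 + 3876.33 = 7962.43 mm^3


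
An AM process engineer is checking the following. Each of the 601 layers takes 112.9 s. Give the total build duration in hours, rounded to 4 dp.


t = 601 * 112.9 / 3600 = 18.848 hrs


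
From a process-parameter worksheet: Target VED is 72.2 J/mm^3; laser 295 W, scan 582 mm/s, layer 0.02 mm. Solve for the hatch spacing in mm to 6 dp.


h = 295 / (72.2*582*0.02) = 0.35102 mm


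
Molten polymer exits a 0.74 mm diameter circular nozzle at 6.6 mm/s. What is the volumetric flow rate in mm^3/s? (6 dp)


A = pi*(0.74/2)^2 = 0.43008403 mm^2
Q = 0.43008403 * 6.6 = 2.838555 mm^3/s


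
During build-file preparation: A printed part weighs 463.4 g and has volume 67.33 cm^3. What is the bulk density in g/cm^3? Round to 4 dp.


rho = 463.4 / 67.33 = 6.8825 g/cm^3


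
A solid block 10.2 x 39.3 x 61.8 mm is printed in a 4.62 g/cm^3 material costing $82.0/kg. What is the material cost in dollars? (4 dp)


V = 10.2 * 39.3 * 61.8 = 24773.148 mm^3 = 24.773148 cm^3
Mass = 24.773148 * 4.62 / 1000 = 0.11445194 kg
Cost = 0.11445194 * 82.0 = 9.3851 $


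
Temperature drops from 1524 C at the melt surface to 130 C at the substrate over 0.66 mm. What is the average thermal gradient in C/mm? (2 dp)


G = (1524-130)/0.66 = 2112.12 C/mm


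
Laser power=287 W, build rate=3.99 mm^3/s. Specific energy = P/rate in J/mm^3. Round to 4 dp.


SE = 287 / 3.99 = 71.9298 J/mm^3


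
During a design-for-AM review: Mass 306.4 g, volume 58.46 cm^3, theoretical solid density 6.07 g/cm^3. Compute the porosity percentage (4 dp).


rho_part = 306.4 / 58.46 = 5.24119056 g/cm^3
Porosity = (1 - 5.24119056/6.07)*100 = 13.6542 %


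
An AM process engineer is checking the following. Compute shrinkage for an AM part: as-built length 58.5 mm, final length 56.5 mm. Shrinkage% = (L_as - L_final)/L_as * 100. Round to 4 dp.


Shrinkage = ((58.5-56.5)/58.5)*100 = 3.4188 %


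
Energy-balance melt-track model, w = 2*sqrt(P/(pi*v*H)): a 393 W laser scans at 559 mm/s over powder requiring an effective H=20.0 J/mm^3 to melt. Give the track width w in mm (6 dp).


w = 2*sqrt(393/(pi*559*20.0)) = 0.211558 mm


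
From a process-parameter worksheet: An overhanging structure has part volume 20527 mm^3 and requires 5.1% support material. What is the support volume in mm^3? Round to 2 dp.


V_support = 20527 * 0.051 = 1046.88 mm^3


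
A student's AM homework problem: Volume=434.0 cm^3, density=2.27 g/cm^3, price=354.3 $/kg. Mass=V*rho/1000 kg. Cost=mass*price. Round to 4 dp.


Mass = 434.0*2.27/1000 = 0.98518 kg
Cost = 0.98518 * 354.3 = 349.0493 $


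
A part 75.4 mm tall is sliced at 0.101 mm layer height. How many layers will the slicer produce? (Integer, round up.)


Layers = ceil(75.4/0.101) = 747


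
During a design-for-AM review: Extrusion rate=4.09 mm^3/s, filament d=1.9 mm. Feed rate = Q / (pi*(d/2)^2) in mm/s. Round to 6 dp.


A = pi*(1.9/2)^2 = 2.835287
v = 4.09 / 2.835287 = 1.442535 mm/s


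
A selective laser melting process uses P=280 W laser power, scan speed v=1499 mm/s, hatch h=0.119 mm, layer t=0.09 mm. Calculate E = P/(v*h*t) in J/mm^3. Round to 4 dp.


E = 280 / (1499*0.119*0.09) = 17.4408 J/mm^3


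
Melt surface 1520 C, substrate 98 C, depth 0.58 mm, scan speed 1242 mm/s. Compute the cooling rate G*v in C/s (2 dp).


G = (1520-98)/0.58 = 2451.72413793 C/mm
CR = 2451.72413793 * 1242 = 3045041.38 C/s


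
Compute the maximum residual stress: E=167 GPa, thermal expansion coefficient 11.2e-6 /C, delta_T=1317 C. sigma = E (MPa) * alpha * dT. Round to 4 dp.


sigma = 167*1000 * 11.2e-6 * 1317 = 2463.3168 MPa


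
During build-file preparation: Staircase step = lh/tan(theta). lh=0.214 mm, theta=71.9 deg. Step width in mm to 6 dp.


step = 0.214 / tan(71.9) = 0.069946 mm


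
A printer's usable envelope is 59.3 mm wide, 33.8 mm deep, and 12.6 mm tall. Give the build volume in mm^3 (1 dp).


V = 59.3 * 33.8 * 12.6 = 25254.7 mm^3


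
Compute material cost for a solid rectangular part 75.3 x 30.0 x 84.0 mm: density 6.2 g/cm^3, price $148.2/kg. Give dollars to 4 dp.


V = 75.3 * 30.0 * 84.0 = 189756.0 mm^3 = 189.756 cm^3
Mass = 189.756 * 6.2 / 1000 = 1.1764872 kg
Cost = 1.1764872 * 148.2 = 174.3554 $


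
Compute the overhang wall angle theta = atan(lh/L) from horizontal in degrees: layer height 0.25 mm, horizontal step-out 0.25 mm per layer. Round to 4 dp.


angle = atan(0.25/0.25) = 45.0 degrees


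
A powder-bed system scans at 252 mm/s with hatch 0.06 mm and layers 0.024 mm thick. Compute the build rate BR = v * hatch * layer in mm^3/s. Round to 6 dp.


Rate = 252 * 0.06 * 0.024 = 0.36288 mm^3/s


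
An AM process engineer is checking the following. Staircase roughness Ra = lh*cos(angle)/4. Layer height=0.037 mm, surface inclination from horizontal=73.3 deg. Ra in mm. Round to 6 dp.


Ra = 0.037 * cos(73.3) / 4 = 0.002658 mm


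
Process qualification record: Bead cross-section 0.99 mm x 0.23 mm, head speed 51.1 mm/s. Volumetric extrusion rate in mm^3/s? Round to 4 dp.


Rate = 0.99 * 0.23 * 51.1 = 11.6355 mm^3/s


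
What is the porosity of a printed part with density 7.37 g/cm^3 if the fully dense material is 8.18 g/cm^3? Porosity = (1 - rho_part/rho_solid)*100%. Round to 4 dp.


Porosity = (1-7.37/8.18)*100 = 9.9022 %


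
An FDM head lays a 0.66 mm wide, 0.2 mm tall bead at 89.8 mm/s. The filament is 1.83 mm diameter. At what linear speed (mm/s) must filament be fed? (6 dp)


Q = 0.66 * 0.2 * 89.8 = 11.8536 mm^3/s
A_fil = pi*(1.83/2)^2 = 2.63021991 mm^2
v_feed = 11.8536 / 2.63021991 = 4.506695 mm/s


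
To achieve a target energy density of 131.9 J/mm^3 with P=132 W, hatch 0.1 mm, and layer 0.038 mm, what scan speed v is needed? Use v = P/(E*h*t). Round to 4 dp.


v = 132 / (131.9*0.1*0.038) = 263.3574 mm/s


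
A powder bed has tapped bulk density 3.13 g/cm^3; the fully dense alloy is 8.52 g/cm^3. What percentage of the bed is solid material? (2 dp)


Packing = (3.13/8.52)*100 = 36.74 %


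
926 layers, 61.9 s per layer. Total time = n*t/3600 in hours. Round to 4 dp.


t = 926 * 61.9 / 3600 = 15.9221 hrs


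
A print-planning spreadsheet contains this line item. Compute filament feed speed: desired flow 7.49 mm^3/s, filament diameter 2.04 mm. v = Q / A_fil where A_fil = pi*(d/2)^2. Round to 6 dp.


A = pi*(2.04/2)^2 = 3.268513
v = 7.49 / 3.268513 = 2.291562 mm/s


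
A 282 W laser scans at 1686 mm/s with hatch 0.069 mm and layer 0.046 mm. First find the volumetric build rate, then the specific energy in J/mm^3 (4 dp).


Build rate = 1686 * 0.069 * 0.046 = 5.351364 mm^3/s
SE = 282 / 5.351364 = 52.6968 J/mm^3


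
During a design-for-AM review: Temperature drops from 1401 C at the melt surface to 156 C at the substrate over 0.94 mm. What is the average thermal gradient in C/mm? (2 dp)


G = (1401-156)/0.94 = 1324.47 C/mm


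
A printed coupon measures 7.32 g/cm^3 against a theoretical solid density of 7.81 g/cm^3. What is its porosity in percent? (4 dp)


Porosity = (1-7.32/7.81)*100 = 6.274 %


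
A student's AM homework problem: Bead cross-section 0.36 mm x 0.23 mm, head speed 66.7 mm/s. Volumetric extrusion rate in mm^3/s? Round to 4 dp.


Rate = 0.36 * 0.23 * 66.7 = 5.5228 mm^3/s


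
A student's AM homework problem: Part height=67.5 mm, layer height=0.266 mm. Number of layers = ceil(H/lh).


Layers = ceil(67.5/0.266) = 254


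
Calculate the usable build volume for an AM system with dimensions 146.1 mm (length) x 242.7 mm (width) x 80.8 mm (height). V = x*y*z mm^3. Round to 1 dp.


V = 146.1 * 242.7 * 80.8 = 2865044.4 mm^3


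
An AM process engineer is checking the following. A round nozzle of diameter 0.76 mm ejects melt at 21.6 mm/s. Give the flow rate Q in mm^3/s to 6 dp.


A = pi*(0.76/2)^2 = 0.45364598 mm^2
Q = 0.45364598 * 21.6 = 9.798753 mm^3/s


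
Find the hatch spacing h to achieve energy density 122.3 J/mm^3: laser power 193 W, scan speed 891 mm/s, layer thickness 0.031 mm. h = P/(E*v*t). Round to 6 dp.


h = 193 / (122.3*891*0.031) = 0.057134 mm


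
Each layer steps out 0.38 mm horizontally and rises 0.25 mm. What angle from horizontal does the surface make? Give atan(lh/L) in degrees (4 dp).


angle = atan(0.25/0.38) = 33.3407 degrees


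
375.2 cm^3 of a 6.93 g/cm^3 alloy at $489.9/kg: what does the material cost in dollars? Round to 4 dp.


Mass = 375.2*6.93/1000 = 2.600136 kg
Cost = 2.600136 * 489.9 = 1273.8066 $


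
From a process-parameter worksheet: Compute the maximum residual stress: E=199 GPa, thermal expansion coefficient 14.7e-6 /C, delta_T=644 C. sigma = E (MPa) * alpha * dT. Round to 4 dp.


sigma = 199*1000 * 14.7e-6 * 644 = 1883.8932 MPa


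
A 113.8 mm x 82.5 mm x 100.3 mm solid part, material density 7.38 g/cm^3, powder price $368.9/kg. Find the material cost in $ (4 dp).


V = 113.8 * 82.5 * 100.3 = 941666.55 mm^3 = 941.66655 cm^3
Mass = 941.66655 * 7.38 / 1000 = 6.94949914 kg
Cost = 6.94949914 * 368.9 = 2563.6702 $


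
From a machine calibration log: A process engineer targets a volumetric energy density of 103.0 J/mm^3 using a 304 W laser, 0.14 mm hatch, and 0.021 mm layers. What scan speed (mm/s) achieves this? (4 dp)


v = 304 / (103.0*0.14*0.021) = 1003.8967 mm/s


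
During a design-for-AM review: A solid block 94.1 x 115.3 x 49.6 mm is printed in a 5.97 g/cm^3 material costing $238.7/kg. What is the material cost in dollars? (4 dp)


V = 94.1 * 115.3 * 49.6 = 538146.608 mm^3 = 538.146608 cm^3
Mass = 538.146608 * 5.97 / 1000 = 3.21273525 kg
Cost = 3.21273525 * 238.7 = 766.8799 $


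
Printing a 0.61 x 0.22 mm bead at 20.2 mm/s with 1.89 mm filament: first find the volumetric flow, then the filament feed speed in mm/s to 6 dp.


Q = 0.61 * 0.22 * 20.2 = 2.71084 mm^3/s
A_fil = pi*(1.89/2)^2 = 2.80552078 mm^2
v_feed = 2.71084 / 2.80552078 = 0.966252 mm/s


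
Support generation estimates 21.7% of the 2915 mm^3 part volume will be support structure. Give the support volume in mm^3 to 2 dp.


V_support = 2915 * 0.217 = 632.56 mm^3


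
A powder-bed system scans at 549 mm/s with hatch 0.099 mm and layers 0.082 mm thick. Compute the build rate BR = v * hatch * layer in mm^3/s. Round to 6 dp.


Rate = 549 * 0.099 * 0.082 = 4.456782 mm^3/s


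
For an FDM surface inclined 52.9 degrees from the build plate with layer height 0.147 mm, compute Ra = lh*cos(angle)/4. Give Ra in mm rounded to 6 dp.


Ra = 0.147 * cos(52.9) / 4 = 0.022168 mm


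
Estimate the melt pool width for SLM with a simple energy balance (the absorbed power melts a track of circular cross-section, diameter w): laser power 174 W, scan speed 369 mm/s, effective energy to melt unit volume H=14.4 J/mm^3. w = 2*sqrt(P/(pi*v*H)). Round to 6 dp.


w = 2*sqrt(174/(pi*369*14.4)) = 0.20419 mm


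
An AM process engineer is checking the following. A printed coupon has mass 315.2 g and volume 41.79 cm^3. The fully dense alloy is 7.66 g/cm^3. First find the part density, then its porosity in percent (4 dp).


rho_part = 315.2 / 41.79 = 7.54247428 g/cm^3
Porosity = (1 - 7.54247428/7.66)*100 = 1.5343 %


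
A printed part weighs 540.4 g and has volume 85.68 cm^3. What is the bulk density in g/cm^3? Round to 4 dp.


rho = 540.4 / 85.68 = 6.3072 g/cm^3


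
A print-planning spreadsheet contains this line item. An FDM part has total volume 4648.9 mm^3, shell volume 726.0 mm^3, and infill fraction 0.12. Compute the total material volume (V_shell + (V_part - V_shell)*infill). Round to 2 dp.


V_infill = (4648.9 - 726.0) * 0.12 = 470.75
V_total = 726.0 + 470.75 = 1196.75 mm^3


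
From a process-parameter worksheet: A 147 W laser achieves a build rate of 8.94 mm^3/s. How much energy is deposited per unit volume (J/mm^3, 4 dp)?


SE = 147 / 8.94 = 16.443 J/mm^3


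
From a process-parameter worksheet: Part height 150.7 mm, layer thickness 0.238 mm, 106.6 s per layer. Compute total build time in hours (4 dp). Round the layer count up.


Layers = ceil(150.7/0.238) = 634
t = 634 * 106.6 / 3600 = 18.7734 hrs


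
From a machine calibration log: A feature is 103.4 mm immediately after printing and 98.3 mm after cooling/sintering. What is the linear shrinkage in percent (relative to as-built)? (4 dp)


Shrinkage = ((103.4-98.3)/103.4)*100 = 4.9323 %


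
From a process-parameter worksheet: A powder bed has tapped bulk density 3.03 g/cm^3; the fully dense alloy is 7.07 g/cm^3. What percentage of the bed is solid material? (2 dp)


Packing = (3.03/7.07)*100 = 42.86 %


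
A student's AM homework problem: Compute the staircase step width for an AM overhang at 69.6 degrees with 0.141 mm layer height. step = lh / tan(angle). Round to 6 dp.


step = 0.141 / tan(69.6) = 0.052437 mm


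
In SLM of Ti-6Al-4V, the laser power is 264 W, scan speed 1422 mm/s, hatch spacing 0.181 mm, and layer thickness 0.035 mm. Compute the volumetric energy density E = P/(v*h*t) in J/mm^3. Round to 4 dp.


E = 264 / (1422*0.181*0.035) = 29.3061 J/mm^3


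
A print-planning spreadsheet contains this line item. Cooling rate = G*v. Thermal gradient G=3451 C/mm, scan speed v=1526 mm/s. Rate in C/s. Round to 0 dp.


CR = 3451 * 1526 = 5266226 C/s


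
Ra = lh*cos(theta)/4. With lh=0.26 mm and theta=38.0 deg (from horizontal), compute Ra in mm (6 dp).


Ra = 0.26 * cos(38.0) / 4 = 0.051221 mm


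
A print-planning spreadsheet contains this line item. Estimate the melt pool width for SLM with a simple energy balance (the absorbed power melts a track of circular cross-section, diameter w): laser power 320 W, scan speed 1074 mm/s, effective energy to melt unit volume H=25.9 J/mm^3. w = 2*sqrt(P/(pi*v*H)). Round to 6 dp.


w = 2*sqrt(320/(pi*1074*25.9)) = 0.121026 mm


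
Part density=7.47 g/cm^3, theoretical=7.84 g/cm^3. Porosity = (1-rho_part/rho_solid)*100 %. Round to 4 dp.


Porosity = (1-7.47/7.84)*100 = 4.7194 %


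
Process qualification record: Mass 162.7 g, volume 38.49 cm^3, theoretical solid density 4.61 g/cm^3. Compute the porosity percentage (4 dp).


rho_part = 162.7 / 38.49 = 4.22707197 g/cm^3
Porosity = (1 - 4.22707197/4.61)*100 = 8.3065 %


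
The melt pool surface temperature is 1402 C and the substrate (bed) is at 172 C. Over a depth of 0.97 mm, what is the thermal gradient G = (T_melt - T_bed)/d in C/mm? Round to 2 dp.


G = (1402-172)/0.97 = 1268.04 C/mm


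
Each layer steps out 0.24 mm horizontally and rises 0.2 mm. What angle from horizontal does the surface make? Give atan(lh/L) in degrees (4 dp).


angle = atan(0.2/0.24) = 39.8056 degrees


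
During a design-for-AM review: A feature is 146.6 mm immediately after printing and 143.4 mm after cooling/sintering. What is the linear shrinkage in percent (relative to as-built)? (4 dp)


Shrinkage = ((146.6-143.4)/146.6)*100 = 2.1828 %


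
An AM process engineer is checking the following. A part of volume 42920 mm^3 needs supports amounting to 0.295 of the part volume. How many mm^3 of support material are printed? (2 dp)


V_support = 42920 * 0.295 = 12661.4 mm^3


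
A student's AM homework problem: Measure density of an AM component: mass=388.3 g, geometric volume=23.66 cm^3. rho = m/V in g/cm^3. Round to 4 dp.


rho = 388.3 / 23.66 = 16.4117 g/cm^3


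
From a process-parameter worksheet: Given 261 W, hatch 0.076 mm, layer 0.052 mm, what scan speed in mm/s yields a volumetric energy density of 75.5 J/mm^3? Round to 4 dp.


v = 261 / (75.5*0.076*0.052) = 874.7352 mm/s


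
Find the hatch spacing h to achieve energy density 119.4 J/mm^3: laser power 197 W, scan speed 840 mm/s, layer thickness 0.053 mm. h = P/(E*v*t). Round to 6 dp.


h = 197 / (119.4*840*0.053) = 0.03706 mm


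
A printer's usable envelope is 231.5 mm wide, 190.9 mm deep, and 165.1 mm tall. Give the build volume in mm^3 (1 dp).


V = 231.5 * 190.9 * 165.1 = 7296322.1 mm^3


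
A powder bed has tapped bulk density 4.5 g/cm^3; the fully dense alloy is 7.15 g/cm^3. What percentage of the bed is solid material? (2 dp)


Packing = (4.5/7.15)*100 = 62.94 %


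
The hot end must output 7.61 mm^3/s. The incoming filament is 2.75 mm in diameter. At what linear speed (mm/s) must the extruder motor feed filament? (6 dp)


A = pi*(2.75/2)^2 = 5.939574
v = 7.61 / 5.939574 = 1.281237 mm/s


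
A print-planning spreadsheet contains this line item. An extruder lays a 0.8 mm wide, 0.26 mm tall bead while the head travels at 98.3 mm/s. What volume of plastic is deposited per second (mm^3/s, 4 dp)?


Rate = 0.8 * 0.26 * 98.3 = 20.4464 mm^3/s


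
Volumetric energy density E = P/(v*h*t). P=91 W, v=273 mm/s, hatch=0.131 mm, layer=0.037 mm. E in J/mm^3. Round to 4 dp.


E = 91 / (273*0.131*0.037) = 68.7711 J/mm^3


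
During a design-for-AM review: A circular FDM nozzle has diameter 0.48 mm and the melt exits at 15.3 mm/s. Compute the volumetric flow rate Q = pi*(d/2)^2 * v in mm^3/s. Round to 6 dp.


A = pi*(0.48/2)^2 = 0.18095574 mm^2
Q = 0.18095574 * 15.3 = 2.768623 mm^3/s


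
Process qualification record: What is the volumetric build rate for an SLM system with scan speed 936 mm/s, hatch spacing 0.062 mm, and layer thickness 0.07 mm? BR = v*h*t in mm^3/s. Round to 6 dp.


Rate = 936 * 0.062 * 0.07 = 4.06224 mm^3/s


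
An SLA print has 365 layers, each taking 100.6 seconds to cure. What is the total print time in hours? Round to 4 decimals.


t = 365 * 100.6 / 3600 = 10.1997 hrs


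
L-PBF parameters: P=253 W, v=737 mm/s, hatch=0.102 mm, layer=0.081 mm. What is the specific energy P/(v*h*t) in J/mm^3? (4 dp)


Build rate = 737 * 0.102 * 0.081 = 6.089094 mm^3/s
SE = 253 / 6.089094 = 41.5497 J/mm^3


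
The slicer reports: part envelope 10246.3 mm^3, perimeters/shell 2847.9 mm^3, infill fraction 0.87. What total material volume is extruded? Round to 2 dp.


V_infill = (10246.3 - 2847.9) * 0.87 = 6436.61
V_total = 2847.9 + 6436.61 = 9284.51 mm^3


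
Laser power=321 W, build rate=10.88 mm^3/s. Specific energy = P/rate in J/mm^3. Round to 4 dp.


SE = 321 / 10.88 = 29.5037 J/mm^3


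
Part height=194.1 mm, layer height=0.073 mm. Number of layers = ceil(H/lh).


Layers = ceil(194.1/0.073) = 2659


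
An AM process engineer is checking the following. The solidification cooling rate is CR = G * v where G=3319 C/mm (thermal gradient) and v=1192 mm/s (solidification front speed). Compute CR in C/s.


CR = 3319 * 1192 = 3956248 C/s


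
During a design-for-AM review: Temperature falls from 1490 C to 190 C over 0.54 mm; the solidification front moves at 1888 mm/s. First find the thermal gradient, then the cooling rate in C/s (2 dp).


G = (1490-190)/0.54 = 2407.40740741 C/mm
CR = 2407.40740741 * 1888 = 4545185.19 C/s


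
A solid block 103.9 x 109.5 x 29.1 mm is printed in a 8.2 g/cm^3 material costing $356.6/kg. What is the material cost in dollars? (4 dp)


V = 103.9 * 109.5 * 29.1 = 331072.155 mm^3 = 331.072155 cm^3
Mass = 331.072155 * 8.2 / 1000 = 2.71479167 kg
Cost = 2.71479167 * 356.6 = 968.0947 $


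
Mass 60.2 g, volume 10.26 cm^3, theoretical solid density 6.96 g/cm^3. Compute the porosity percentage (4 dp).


rho_part = 60.2 / 10.26 = 5.86744639 g/cm^3
Porosity = (1 - 5.86744639/6.96)*100 = 15.6976 %


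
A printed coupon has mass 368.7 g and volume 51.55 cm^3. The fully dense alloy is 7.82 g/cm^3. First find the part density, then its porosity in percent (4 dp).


rho_part = 368.7 / 51.55 = 7.15227934 g/cm^3
Porosity = (1 - 7.15227934/7.82)*100 = 8.5386 %


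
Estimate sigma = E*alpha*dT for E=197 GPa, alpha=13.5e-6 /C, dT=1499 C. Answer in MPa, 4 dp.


sigma = 197*1000 * 13.5e-6 * 1499 = 3986.5905 MPa


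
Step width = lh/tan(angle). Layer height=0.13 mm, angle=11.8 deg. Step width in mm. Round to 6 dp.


step = 0.13 / tan(11.8) = 0.622275 mm


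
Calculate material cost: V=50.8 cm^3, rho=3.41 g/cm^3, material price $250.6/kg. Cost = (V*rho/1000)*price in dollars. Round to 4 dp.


Mass = 50.8*3.41/1000 = 0.173228 kg
Cost = 0.173228 * 250.6 = 43.4109 $


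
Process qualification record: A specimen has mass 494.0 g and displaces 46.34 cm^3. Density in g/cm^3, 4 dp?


rho = 494.0 / 46.34 = 10.6603 g/cm^3


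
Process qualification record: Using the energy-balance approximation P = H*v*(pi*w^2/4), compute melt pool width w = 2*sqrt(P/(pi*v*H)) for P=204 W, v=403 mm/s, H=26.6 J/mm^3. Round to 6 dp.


w = 2*sqrt(204/(pi*403*26.6)) = 0.15566 mm


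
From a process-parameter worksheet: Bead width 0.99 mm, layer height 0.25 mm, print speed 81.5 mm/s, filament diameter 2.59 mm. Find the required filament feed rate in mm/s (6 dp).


Q = 0.99 * 0.25 * 81.5 = 20.17125 mm^3/s
A_fil = pi*(2.59/2)^2 = 5.26852942 mm^2
v_feed = 20.17125 / 5.26852942 = 3.82863 mm/s


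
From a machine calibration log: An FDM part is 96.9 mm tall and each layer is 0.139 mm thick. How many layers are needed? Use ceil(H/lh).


Layers = ceil(96.9/0.139) = 698


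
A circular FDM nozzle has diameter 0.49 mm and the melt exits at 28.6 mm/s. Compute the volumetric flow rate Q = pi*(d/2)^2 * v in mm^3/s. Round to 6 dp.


A = pi*(0.49/2)^2 = 0.1885741 mm^2
Q = 0.1885741 * 28.6 = 5.393219 mm^3/s


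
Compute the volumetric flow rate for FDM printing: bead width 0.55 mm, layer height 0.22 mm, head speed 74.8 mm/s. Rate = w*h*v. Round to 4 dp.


Rate = 0.55 * 0.22 * 74.8 = 9.0508 mm^3/s


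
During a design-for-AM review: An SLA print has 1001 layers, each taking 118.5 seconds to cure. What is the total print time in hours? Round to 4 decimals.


t = 1001 * 118.5 / 3600 = 32.9496 hrs


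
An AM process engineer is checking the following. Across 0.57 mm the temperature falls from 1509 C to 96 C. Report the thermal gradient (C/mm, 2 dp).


G = (1509-96)/0.57 = 2478.95 C/mm


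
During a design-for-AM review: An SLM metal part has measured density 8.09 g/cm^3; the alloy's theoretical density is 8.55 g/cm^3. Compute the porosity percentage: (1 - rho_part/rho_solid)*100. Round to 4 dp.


Porosity = (1-8.09/8.55)*100 = 5.3801 %


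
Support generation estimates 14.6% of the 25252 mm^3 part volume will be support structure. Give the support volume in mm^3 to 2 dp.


V_support = 25252 * 0.146 = 3686.79 mm^3


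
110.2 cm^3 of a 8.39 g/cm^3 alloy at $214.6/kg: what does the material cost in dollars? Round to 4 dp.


Mass = 110.2*8.39/1000 = 0.924578 kg
Cost = 0.924578 * 214.6 = 198.4144 $


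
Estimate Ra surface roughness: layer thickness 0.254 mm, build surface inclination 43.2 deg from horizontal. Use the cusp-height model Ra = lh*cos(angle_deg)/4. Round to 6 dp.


Ra = 0.254 * cos(43.2) / 4 = 0.04629 mm


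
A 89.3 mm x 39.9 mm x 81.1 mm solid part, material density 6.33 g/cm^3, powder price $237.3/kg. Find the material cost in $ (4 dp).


V = 89.3 * 39.9 * 81.1 = 288964.977 mm^3 = 288.964977 cm^3
Mass = 288.964977 * 6.33 / 1000 = 1.8291483 kg
Cost = 1.8291483 * 237.3 = 434.0569 $


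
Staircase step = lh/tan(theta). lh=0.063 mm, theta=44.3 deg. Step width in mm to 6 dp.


step = 0.063 / tan(44.3) = 0.064558 mm


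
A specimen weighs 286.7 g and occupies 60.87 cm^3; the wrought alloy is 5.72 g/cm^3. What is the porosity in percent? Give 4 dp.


rho_part = 286.7 / 60.87 = 4.71003779 g/cm^3
Porosity = (1 - 4.71003779/5.72)*100 = 17.6567 %


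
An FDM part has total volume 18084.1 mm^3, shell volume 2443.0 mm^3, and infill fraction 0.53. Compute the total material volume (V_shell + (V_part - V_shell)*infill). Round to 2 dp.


V_infill = (18084.1 - 2443.0) * 0.53 = 8289.78
V_total = 2443.0 + 8289.78 = 10732.78 mm^3


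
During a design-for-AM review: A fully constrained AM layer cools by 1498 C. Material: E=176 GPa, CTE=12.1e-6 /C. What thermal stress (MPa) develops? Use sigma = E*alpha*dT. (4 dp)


sigma = 176*1000 * 12.1e-6 * 1498 = 3190.1408 MPa


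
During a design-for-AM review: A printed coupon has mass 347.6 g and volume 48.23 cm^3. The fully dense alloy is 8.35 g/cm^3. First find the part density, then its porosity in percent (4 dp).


rho_part = 347.6 / 48.23 = 7.20713249 g/cm^3
Porosity = (1 - 7.20713249/8.35)*100 = 13.687 %


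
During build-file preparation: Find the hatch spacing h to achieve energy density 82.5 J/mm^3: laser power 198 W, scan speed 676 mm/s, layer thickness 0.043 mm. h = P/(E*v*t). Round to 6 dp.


h = 198 / (82.5*676*0.043) = 0.082565 mm


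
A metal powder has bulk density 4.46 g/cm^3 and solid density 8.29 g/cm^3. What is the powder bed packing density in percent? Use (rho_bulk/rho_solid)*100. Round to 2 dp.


Packing = (4.46/8.29)*100 = 53.8 %


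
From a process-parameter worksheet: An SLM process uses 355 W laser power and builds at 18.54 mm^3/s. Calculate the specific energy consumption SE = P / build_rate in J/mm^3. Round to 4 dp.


SE = 355 / 18.54 = 19.1478 J/mm^3
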